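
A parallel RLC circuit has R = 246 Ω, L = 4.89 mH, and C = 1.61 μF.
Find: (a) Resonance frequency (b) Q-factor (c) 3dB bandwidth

Step 1 — Resonance: ω₀ = 1/√(LC) = 1/√(0.00489·1.61e-06) = 1.127e+04 rad/s.
Step 2 — f₀ = ω₀/(2π) = 1794 Hz.
Step 3 — Parallel Q: Q = R/(ω₀L) = 246/(1.127e+04·0.00489) = 4.464.
Step 4 — Bandwidth: Δω = ω₀/Q = 2525 rad/s; BW = Δω/(2π) = 401.8 Hz.

(a) f₀ = 1794 Hz  (b) Q = 4.464  (c) BW = 401.8 Hz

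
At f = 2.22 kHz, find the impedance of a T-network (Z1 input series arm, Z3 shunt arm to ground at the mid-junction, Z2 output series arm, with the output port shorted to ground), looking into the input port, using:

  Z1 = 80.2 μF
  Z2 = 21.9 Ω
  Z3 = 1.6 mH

Step 1 — Angular frequency: ω = 2π·f = 2π·2220 = 1.395e+04 rad/s.
Step 2 — Component impedances:
  Z1: Z = 1/(jωC) = -j/(ω·C) = 0 - j0.8939 Ω
  Z2: Z = R = 21.9 Ω
  Z3: Z = jωL = j·1.395e+04·0.0016 = 0 + j22.32 Ω
Step 3 — With the output port shorted to ground, the output series arm Z2 runs from the junction to ground; the shunt arm Z3 also runs from the junction to ground. They appear in parallel: Z3 || Z2 = 11.16 + j10.95 Ω.
Step 4 — Series with input arm Z1: Z_in = Z1 + (Z3 || Z2) = 11.16 + j10.05 Ω = 15.02∠42.0° Ω.

Z = 11.16 + j10.05 Ω = 15.02∠42.0° Ω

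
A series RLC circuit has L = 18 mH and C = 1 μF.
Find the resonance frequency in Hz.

Step 1 — Resonance condition Im(Z)=0 gives ω₀ = 1/√(LC).
Step 2 — ω₀ = 1/√(0.018·1e-06) = 7454 rad/s.
Step 3 — f₀ = ω₀/(2π) = 1186 Hz.

f₀ = 1186 Hz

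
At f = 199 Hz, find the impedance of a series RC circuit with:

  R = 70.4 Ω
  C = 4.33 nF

Step 1 — Angular frequency: ω = 2π·f = 2π·199 = 1250 rad/s.
Step 2 — Component impedances:
  R: Z = R = 70.4 Ω
  C: Z = 1/(jωC) = -j/(ω·C) = 0 - j1.847e+05 Ω
Step 3 — Series combination: Z_total = R + C = 70.4 - j1.847e+05 Ω = 1.847e+05∠-90.0° Ω.

Z = 70.4 - j1.847e+05 Ω = 1.847e+05∠-90.0° Ω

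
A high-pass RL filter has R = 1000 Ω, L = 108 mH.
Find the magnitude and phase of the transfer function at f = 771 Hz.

Step 1 — Angular frequency: ω = 2π·771 = 4844 rad/s.
Step 2 — Transfer function: H(jω) = jωL/(R + jωL).
Step 3 — Numerator jωL = j·523.2; denominator R + jωL = 1000 + j523.2.
Step 4 — H = 0.2149 + j0.4108.
Step 5 — Magnitude: |H| = 0.4636 (-6.7 dB); phase: φ = 62.4°.

|H| = 0.4636 (-6.7 dB), φ = 62.4°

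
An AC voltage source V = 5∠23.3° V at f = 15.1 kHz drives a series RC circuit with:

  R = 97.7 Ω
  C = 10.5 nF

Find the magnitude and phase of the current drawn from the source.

Step 1 — Angular frequency: ω = 2π·f = 2π·1.51e+04 = 9.488e+04 rad/s.
Step 2 — Component impedances:
  R: Z = R = 97.7 Ω
  C: Z = 1/(jωC) = -j/(ω·C) = 0 - j1004 Ω
Step 3 — Series combination: Z_total = R + C = 97.7 - j1004 Ω = 1009∠-84.4° Ω.
Step 4 — Source phasor: V = 5∠23.3° V = 4.592 + j1.978 V.
Step 5 — Ohm's law: I = V / Z_total = (4.592 + j1.978) / (97.7 - j1004) = -0.001511 + j0.004722 A.
Step 6 — Convert to polar: |I| = 0.004958 A, ∠I = 107.7°.

I = 0.004958∠107.7° A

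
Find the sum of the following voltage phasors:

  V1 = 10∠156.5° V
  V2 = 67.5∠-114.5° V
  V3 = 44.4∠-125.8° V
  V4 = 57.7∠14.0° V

Step 1 — Convert each phasor to rectangular form:
  V1 = 10·(cos(156.5°) + j·sin(156.5°)) = -9.171 + j3.987 V
  V2 = 67.5·(cos(-114.5°) + j·sin(-114.5°)) = -27.99 - j61.42 V
  V3 = 44.4·(cos(-125.8°) + j·sin(-125.8°)) = -25.97 - j36.01 V
  V4 = 57.7·(cos(14.0°) + j·sin(14.0°)) = 55.99 + j13.96 V
Step 2 — Sum components: V_total = -7.148 - j79.49 V.
Step 3 — Convert to polar: |V_total| = 79.81 V, ∠V_total = -95.1°.

V_total = 79.81∠-95.1° V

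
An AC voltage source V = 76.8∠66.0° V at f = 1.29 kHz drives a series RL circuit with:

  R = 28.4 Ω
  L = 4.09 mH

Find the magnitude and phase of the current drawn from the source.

Step 1 — Angular frequency: ω = 2π·f = 2π·1290 = 8105 rad/s.
Step 2 — Component impedances:
  R: Z = R = 28.4 Ω
  L: Z = jωL = j·8105·0.00409 = 0 + j33.15 Ω
Step 3 — Series combination: Z_total = R + L = 28.4 + j33.15 Ω = 43.65∠49.4° Ω.
Step 4 — Source phasor: V = 76.8∠66.0° V = 31.24 + j70.16 V.
Step 5 — Ohm's law: I = V / Z_total = (31.24 + j70.16) / (28.4 + j33.15) = 1.686 + j0.5022 A.
Step 6 — Convert to polar: |I| = 1.759 A, ∠I = 16.6°.

I = 1.759∠16.6° A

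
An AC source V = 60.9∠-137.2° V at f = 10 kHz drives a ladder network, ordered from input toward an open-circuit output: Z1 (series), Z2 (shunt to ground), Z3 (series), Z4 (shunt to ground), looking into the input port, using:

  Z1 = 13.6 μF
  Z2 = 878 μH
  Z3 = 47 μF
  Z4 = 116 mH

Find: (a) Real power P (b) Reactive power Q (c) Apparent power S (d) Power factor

Step 1 — Angular frequency: ω = 2π·f = 2π·1e+04 = 6.283e+04 rad/s.
Step 2 — Component impedances:
  Z1: Z = 1/(jωC) = -j/(ω·C) = 0 - j1.17 Ω
  Z2: Z = jωL = j·6.283e+04·0.000878 = 0 + j55.17 Ω
  Z3: Z = 1/(jωC) = -j/(ω·C) = 0 - j0.3386 Ω
  Z4: Z = jωL = j·6.283e+04·0.116 = 0 + j7288 Ω
Step 3 — Ladder network (open output): work backward from the far end, alternating series and parallel combinations. Z_in = 0 + j53.58 Ω = 53.58∠90.0° Ω.
Step 4 — Source phasor: V = 60.9∠-137.2° V = -44.68 - j41.38 V.
Step 5 — Current: I = V / Z = -0.7722 + j0.8339 A = 1.137∠132.8° A.
Step 6 — Complex power: S = V·I* = 0 + j69.22 VA.
Step 7 — Real power: P = Re(S) = 0 W.
Step 8 — Reactive power: Q = Im(S) = 69.22 VAR.
Step 9 — Apparent power: |S| = 69.22 VA.
Step 10 — Power factor: PF = P/|S| = 0 (lagging).

(a) P = 0 W  (b) Q = 69.22 VAR  (c) S = 69.22 VA  (d) PF = 0 (lagging)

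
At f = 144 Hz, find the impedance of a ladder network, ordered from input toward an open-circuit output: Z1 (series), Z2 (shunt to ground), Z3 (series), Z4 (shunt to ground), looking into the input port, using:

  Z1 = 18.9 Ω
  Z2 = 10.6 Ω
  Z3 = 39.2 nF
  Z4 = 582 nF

Step 1 — Angular frequency: ω = 2π·f = 2π·144 = 904.8 rad/s.
Step 2 — Component impedances:
  Z1: Z = R = 18.9 Ω
  Z2: Z = R = 10.6 Ω
  Z3: Z = 1/(jωC) = -j/(ω·C) = 0 - j2.819e+04 Ω
  Z4: Z = 1/(jωC) = -j/(ω·C) = 0 - j1899 Ω
Step 3 — Ladder network (open output): work backward from the far end, alternating series and parallel combinations. Z_in = 29.5 - j0.003734 Ω = 29.5∠-0.0° Ω.

Z = 29.5 - j0.003734 Ω = 29.5∠-0.0° Ω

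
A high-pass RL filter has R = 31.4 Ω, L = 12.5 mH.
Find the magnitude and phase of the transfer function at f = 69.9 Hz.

Step 1 — Angular frequency: ω = 2π·69.9 = 439.2 rad/s.
Step 2 — Transfer function: H(jω) = jωL/(R + jωL).
Step 3 — Numerator jωL = j·5.49; denominator R + jωL = 31.4 + j5.49.
Step 4 — H = 0.02966 + j0.1697.
Step 5 — Magnitude: |H| = 0.1722 (-15.3 dB); phase: φ = 80.1°.

|H| = 0.1722 (-15.3 dB), φ = 80.1°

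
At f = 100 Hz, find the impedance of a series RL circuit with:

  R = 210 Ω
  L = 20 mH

Step 1 — Angular frequency: ω = 2π·f = 2π·100 = 628.3 rad/s.
Step 2 — Component impedances:
  R: Z = R = 210 Ω
  L: Z = jωL = j·628.3·0.02 = 0 + j12.57 Ω
Step 3 — Series combination: Z_total = R + L = 210 + j12.57 Ω = 210.4∠3.4° Ω.

Z = 210 + j12.57 Ω = 210.4∠3.4° Ω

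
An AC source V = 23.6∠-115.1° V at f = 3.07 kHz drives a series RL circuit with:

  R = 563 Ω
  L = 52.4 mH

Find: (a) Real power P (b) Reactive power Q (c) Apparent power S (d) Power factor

Step 1 — Angular frequency: ω = 2π·f = 2π·3070 = 1.929e+04 rad/s.
Step 2 — Component impedances:
  R: Z = R = 563 Ω
  L: Z = jωL = j·1.929e+04·0.0524 = 0 + j1011 Ω
Step 3 — Series combination: Z_total = R + L = 563 + j1011 Ω = 1157∠60.9° Ω.
Step 4 — Source phasor: V = 23.6∠-115.1° V = -10.01 - j21.37 V.
Step 5 — Current: I = V / Z = -0.02035 - j0.001429 A = 0.0204∠-176.0° A.
Step 6 — Complex power: S = V·I* = 0.2342 + j0.4206 VA.
Step 7 — Real power: P = Re(S) = 0.2342 W.
Step 8 — Reactive power: Q = Im(S) = 0.4206 VAR.
Step 9 — Apparent power: |S| = 0.4814 VA.
Step 10 — Power factor: PF = P/|S| = 0.4866 (lagging).

(a) P = 0.2342 W  (b) Q = 0.4206 VAR  (c) S = 0.4814 VA  (d) PF = 0.4866 (lagging)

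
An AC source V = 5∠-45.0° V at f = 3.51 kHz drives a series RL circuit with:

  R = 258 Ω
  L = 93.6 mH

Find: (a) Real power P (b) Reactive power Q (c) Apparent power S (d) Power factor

Step 1 — Angular frequency: ω = 2π·f = 2π·3510 = 2.205e+04 rad/s.
Step 2 — Component impedances:
  R: Z = R = 258 Ω
  L: Z = jωL = j·2.205e+04·0.0936 = 0 + j2064 Ω
Step 3 — Series combination: Z_total = R + L = 258 + j2064 Ω = 2080∠82.9° Ω.
Step 4 — Source phasor: V = 5∠-45.0° V = 3.536 - j3.536 V.
Step 5 — Current: I = V / Z = -0.001476 - j0.001897 A = 0.002403∠-127.9° A.
Step 6 — Complex power: S = V·I* = 0.00149 + j0.01192 VA.
Step 7 — Real power: P = Re(S) = 0.00149 W.
Step 8 — Reactive power: Q = Im(S) = 0.01192 VAR.
Step 9 — Apparent power: |S| = 0.01202 VA.
Step 10 — Power factor: PF = P/|S| = 0.124 (lagging).

(a) P = 0.00149 W  (b) Q = 0.01192 VAR  (c) S = 0.01202 VA  (d) PF = 0.124 (lagging)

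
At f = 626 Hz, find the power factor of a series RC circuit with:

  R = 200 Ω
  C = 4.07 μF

Step 1 — Angular frequency: ω = 2π·f = 2π·626 = 3933 rad/s.
Step 2 — Component impedances:
  R: Z = R = 200 Ω
  C: Z = 1/(jωC) = -j/(ω·C) = 0 - j62.47 Ω
Step 3 — Series combination: Z_total = R + C = 200 - j62.47 Ω = 209.5∠-17.3° Ω.
Step 4 — Power factor: PF = cos(φ) = Re(Z)/|Z| = 200/209.53 = 0.9545.
Step 5 — Type: Im(Z) = -62.47 ⇒ leading (phase φ = -17.3°).

PF = 0.9545 (leading, φ = -17.3°)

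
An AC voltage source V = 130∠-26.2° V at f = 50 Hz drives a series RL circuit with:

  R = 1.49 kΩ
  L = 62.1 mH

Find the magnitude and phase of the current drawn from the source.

Step 1 — Angular frequency: ω = 2π·f = 2π·50 = 314.2 rad/s.
Step 2 — Component impedances:
  R: Z = R = 1490 Ω
  L: Z = jωL = j·314.2·0.0621 = 0 + j19.51 Ω
Step 3 — Series combination: Z_total = R + L = 1490 + j19.51 Ω = 1490∠0.8° Ω.
Step 4 — Source phasor: V = 130∠-26.2° V = 116.6 - j57.4 V.
Step 5 — Ohm's law: I = V / Z_total = (116.6 - j57.4) / (1490 + j19.51) = 0.07777 - j0.03954 A.
Step 6 — Convert to polar: |I| = 0.08724 A, ∠I = -27.0°.

I = 0.08724∠-27.0° A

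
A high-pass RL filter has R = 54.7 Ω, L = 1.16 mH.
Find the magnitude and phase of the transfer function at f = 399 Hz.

Step 1 — Angular frequency: ω = 2π·399 = 2507 rad/s.
Step 2 — Transfer function: H(jω) = jωL/(R + jωL).
Step 3 — Numerator jωL = j·2.908; denominator R + jωL = 54.7 + j2.908.
Step 4 — H = 0.002819 + j0.05301.
Step 5 — Magnitude: |H| = 0.05309 (-25.5 dB); phase: φ = 87.0°.

|H| = 0.05309 (-25.5 dB), φ = 87.0°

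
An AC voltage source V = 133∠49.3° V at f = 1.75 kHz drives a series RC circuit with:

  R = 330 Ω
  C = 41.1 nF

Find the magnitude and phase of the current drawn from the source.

Step 1 — Angular frequency: ω = 2π·f = 2π·1750 = 1.1e+04 rad/s.
Step 2 — Component impedances:
  R: Z = R = 330 Ω
  C: Z = 1/(jωC) = -j/(ω·C) = 0 - j2213 Ω
Step 3 — Series combination: Z_total = R + C = 330 - j2213 Ω = 2237∠-81.5° Ω.
Step 4 — Source phasor: V = 133∠49.3° V = 86.73 + j100.8 V.
Step 5 — Ohm's law: I = V / Z_total = (86.73 + j100.8) / (330 - j2213) = -0.03886 + j0.04499 A.
Step 6 — Convert to polar: |I| = 0.05945 A, ∠I = 130.8°.

I = 0.05945∠130.8° A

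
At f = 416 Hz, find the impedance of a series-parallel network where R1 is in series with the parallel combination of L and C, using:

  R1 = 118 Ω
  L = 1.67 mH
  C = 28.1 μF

Step 1 — Angular frequency: ω = 2π·f = 2π·416 = 2614 rad/s.
Step 2 — Component impedances:
  R1: Z = R = 118 Ω
  L: Z = jωL = j·2614·0.00167 = 0 + j4.365 Ω
  C: Z = 1/(jωC) = -j/(ω·C) = 0 - j13.62 Ω
Step 3 — Parallel branch: L || C = 1/(1/L + 1/C) = 0 + j6.425 Ω.
Step 4 — Series with R1: Z_total = R1 + (L || C) = 118 + j6.425 Ω = 118.2∠3.1° Ω.

Z = 118 + j6.425 Ω = 118.2∠3.1° Ω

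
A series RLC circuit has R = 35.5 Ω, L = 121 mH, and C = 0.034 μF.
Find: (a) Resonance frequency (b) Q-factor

Step 1 — Resonance condition Im(Z)=0 gives ω₀ = 1/√(LC).
Step 2 — ω₀ = 1/√(0.121·3.4e-08) = 1.559e+04 rad/s.
Step 3 — f₀ = ω₀/(2π) = 2481 Hz.
Step 4 — Series Q: Q = ω₀L/R = 1.559e+04·0.121/35.5 = 53.14.

(a) f₀ = 2481 Hz  (b) Q = 53.14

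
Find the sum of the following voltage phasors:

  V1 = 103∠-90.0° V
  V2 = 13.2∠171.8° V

Step 1 — Convert each phasor to rectangular form:
  V1 = 103·(cos(-90.0°) + j·sin(-90.0°)) = 0 - j103 V
  V2 = 13.2·(cos(171.8°) + j·sin(171.8°)) = -13.07 + j1.883 V
Step 2 — Sum components: V_total = -13.07 - j101.1 V.
Step 3 — Convert to polar: |V_total| = 102 V, ∠V_total = -97.4°.

V_total = 102∠-97.4° V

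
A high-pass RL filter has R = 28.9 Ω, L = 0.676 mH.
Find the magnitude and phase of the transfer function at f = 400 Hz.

Step 1 — Angular frequency: ω = 2π·400 = 2513 rad/s.
Step 2 — Transfer function: H(jω) = jωL/(R + jωL).
Step 3 — Numerator jωL = j·1.699; denominator R + jωL = 28.9 + j1.699.
Step 4 — H = 0.003444 + j0.05859.
Step 5 — Magnitude: |H| = 0.05869 (-24.6 dB); phase: φ = 86.6°.

|H| = 0.05869 (-24.6 dB), φ = 86.6°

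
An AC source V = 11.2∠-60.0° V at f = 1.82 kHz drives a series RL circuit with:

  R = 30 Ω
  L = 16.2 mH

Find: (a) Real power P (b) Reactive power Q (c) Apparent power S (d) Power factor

Step 1 — Angular frequency: ω = 2π·f = 2π·1820 = 1.144e+04 rad/s.
Step 2 — Component impedances:
  R: Z = R = 30 Ω
  L: Z = jωL = j·1.144e+04·0.0162 = 0 + j185.3 Ω
Step 3 — Series combination: Z_total = R + L = 30 + j185.3 Ω = 187.7∠80.8° Ω.
Step 4 — Source phasor: V = 11.2∠-60.0° V = 5.6 - j9.699 V.
Step 5 — Current: I = V / Z = -0.04625 - j0.03772 A = 0.05968∠-140.8° A.
Step 6 — Complex power: S = V·I* = 0.1069 + j0.6598 VA.
Step 7 — Real power: P = Re(S) = 0.1069 W.
Step 8 — Reactive power: Q = Im(S) = 0.6598 VAR.
Step 9 — Apparent power: |S| = 0.6684 VA.
Step 10 — Power factor: PF = P/|S| = 0.1599 (lagging).

(a) P = 0.1069 W  (b) Q = 0.6598 VAR  (c) S = 0.6684 VA  (d) PF = 0.1599 (lagging)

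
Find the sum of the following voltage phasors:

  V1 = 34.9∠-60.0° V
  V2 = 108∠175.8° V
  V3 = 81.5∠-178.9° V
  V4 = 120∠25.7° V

Step 1 — Convert each phasor to rectangular form:
  V1 = 34.9·(cos(-60.0°) + j·sin(-60.0°)) = 17.45 - j30.22 V
  V2 = 108·(cos(175.8°) + j·sin(175.8°)) = -107.7 + j7.91 V
  V3 = 81.5·(cos(-178.9°) + j·sin(-178.9°)) = -81.48 - j1.565 V
  V4 = 120·(cos(25.7°) + j·sin(25.7°)) = 108.1 + j52.04 V
Step 2 — Sum components: V_total = -63.62 + j28.16 V.
Step 3 — Convert to polar: |V_total| = 69.57 V, ∠V_total = 156.1°.

V_total = 69.57∠156.1° V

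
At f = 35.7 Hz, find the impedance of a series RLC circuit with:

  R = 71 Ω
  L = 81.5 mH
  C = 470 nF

Step 1 — Angular frequency: ω = 2π·f = 2π·35.7 = 224.3 rad/s.
Step 2 — Component impedances:
  R: Z = R = 71 Ω
  L: Z = jωL = j·224.3·0.0815 = 0 + j18.28 Ω
  C: Z = 1/(jωC) = -j/(ω·C) = 0 - j9485 Ω
Step 3 — Series combination: Z_total = R + L + C = 71 - j9467 Ω = 9467∠-89.6° Ω.

Z = 71 - j9467 Ω = 9467∠-89.6° Ω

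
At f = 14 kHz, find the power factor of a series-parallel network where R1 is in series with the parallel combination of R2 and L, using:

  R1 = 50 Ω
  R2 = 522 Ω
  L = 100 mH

Step 1 — Angular frequency: ω = 2π·f = 2π·1.4e+04 = 8.796e+04 rad/s.
Step 2 — Component impedances:
  R1: Z = R = 50 Ω
  R2: Z = R = 522 Ω
  L: Z = jωL = j·8.796e+04·0.1 = 0 + j8796 Ω
Step 3 — Parallel branch: R2 || L = 1/(1/R2 + 1/L) = 520.2 + j30.87 Ω.
Step 4 — Series with R1: Z_total = R1 + (R2 || L) = 570.2 + j30.87 Ω = 571∠3.1° Ω.
Step 5 — Power factor: PF = cos(φ) = Re(Z)/|Z| = 570.17/571 = 0.9985.
Step 6 — Type: Im(Z) = 30.87 ⇒ lagging (phase φ = 3.1°).

PF = 0.9985 (lagging, φ = 3.1°)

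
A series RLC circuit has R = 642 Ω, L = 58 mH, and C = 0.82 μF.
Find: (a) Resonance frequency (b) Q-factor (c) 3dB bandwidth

Step 1 — Resonance condition Im(Z)=0 gives ω₀ = 1/√(LC).
Step 2 — ω₀ = 1/√(0.058·8.2e-07) = 4585 rad/s.
Step 3 — f₀ = ω₀/(2π) = 729.8 Hz.
Step 4 — Series Q: Q = ω₀L/R = 4585·0.058/642 = 0.4143.
Step 5 — 3dB bandwidth: Δω = ω₀/Q = 1.107e+04 rad/s; BW = Δω/(2π) = 1762 Hz.

(a) f₀ = 729.8 Hz  (b) Q = 0.4143  (c) BW = 1762 Hz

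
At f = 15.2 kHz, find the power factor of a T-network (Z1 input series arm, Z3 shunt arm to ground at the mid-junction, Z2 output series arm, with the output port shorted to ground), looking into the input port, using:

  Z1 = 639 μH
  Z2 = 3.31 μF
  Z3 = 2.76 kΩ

Step 1 — Angular frequency: ω = 2π·f = 2π·1.52e+04 = 9.55e+04 rad/s.
Step 2 — Component impedances:
  Z1: Z = jωL = j·9.55e+04·0.000639 = 0 + j61.03 Ω
  Z2: Z = 1/(jωC) = -j/(ω·C) = 0 - j3.163 Ω
  Z3: Z = R = 2760 Ω
Step 3 — With the output port shorted to ground, the output series arm Z2 runs from the junction to ground; the shunt arm Z3 also runs from the junction to ground. They appear in parallel: Z3 || Z2 = 0.003626 - j3.163 Ω.
Step 4 — Series with input arm Z1: Z_in = Z1 + (Z3 || Z2) = 0.003626 + j57.86 Ω = 57.86∠90.0° Ω.
Step 5 — Power factor: PF = cos(φ) = Re(Z)/|Z| = 0.0036257/57.864 = 6.266e-05.
Step 6 — Type: Im(Z) = 57.86 ⇒ lagging (phase φ = 90.0°).

PF = 6.266e-05 (lagging, φ = 90.0°)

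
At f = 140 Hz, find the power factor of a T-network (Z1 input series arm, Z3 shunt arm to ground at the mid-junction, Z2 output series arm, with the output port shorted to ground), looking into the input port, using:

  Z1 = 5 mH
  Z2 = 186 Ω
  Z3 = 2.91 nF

Step 1 — Angular frequency: ω = 2π·f = 2π·140 = 879.6 rad/s.
Step 2 — Component impedances:
  Z1: Z = jωL = j·879.6·0.005 = 0 + j4.398 Ω
  Z2: Z = R = 186 Ω
  Z3: Z = 1/(jωC) = -j/(ω·C) = 0 - j3.907e+05 Ω
Step 3 — With the output port shorted to ground, the output series arm Z2 runs from the junction to ground; the shunt arm Z3 also runs from the junction to ground. They appear in parallel: Z3 || Z2 = 186 - j0.08856 Ω.
Step 4 — Series with input arm Z1: Z_in = Z1 + (Z3 || Z2) = 186 + j4.31 Ω = 186∠1.3° Ω.
Step 5 — Power factor: PF = cos(φ) = Re(Z)/|Z| = 186/186.05 = 0.9997.
Step 6 — Type: Im(Z) = 4.31 ⇒ lagging (phase φ = 1.3°).

PF = 0.9997 (lagging, φ = 1.3°)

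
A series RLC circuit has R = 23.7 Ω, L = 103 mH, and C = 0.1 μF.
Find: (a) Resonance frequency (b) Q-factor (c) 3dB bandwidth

Step 1 — Resonance: ω₀ = 1/√(LC) = 1/√(0.103·1e-07) = 9853 rad/s.
Step 2 — f₀ = ω₀/(2π) = 1568 Hz.
Step 3 — Series Q: Q = ω₀L/R = 9853·0.103/23.7 = 42.82.
Step 4 — Bandwidth: Δω = ω₀/Q = 230.1 rad/s; BW = Δω/(2π) = 36.62 Hz.

(a) f₀ = 1568 Hz  (b) Q = 42.82  (c) BW = 36.62 Hz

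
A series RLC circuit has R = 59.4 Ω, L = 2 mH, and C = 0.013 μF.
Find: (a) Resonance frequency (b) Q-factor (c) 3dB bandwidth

Step 1 — Resonance condition Im(Z)=0 gives ω₀ = 1/√(LC).
Step 2 — ω₀ = 1/√(0.002·1.3e-08) = 1.961e+05 rad/s.
Step 3 — f₀ = ω₀/(2π) = 3.121e+04 Hz.
Step 4 — Series Q: Q = ω₀L/R = 1.961e+05·0.002/59.4 = 6.603.
Step 5 — 3dB bandwidth: Δω = ω₀/Q = 2.97e+04 rad/s; BW = Δω/(2π) = 4727 Hz.

(a) f₀ = 3.121e+04 Hz  (b) Q = 6.603  (c) BW = 4727 Hz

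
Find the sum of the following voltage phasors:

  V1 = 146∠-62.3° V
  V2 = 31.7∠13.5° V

Step 1 — Convert each phasor to rectangular form:
  V1 = 146·(cos(-62.3°) + j·sin(-62.3°)) = 67.87 - j129.3 V
  V2 = 31.7·(cos(13.5°) + j·sin(13.5°)) = 30.82 + j7.4 V
Step 2 — Sum components: V_total = 98.69 - j121.9 V.
Step 3 — Convert to polar: |V_total| = 156.8 V, ∠V_total = -51.0°.

V_total = 156.8∠-51.0° V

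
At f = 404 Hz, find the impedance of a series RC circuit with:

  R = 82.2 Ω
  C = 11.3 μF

Step 1 — Angular frequency: ω = 2π·f = 2π·404 = 2538 rad/s.
Step 2 — Component impedances:
  R: Z = R = 82.2 Ω
  C: Z = 1/(jωC) = -j/(ω·C) = 0 - j34.86 Ω
Step 3 — Series combination: Z_total = R + C = 82.2 - j34.86 Ω = 89.29∠-23.0° Ω.

Z = 82.2 - j34.86 Ω = 89.29∠-23.0° Ω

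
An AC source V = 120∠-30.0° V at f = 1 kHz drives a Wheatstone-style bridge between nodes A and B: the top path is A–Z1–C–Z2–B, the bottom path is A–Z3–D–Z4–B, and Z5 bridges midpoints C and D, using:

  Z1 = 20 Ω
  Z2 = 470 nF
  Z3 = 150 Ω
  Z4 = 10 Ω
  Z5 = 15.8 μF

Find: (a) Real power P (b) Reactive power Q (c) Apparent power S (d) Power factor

Step 1 — Angular frequency: ω = 2π·f = 2π·1000 = 6283 rad/s.
Step 2 — Component impedances:
  Z1: Z = R = 20 Ω
  Z2: Z = 1/(jωC) = -j/(ω·C) = 0 - j338.6 Ω
  Z3: Z = R = 150 Ω
  Z4: Z = R = 10 Ω
  Z5: Z = 1/(jωC) = -j/(ω·C) = 0 - j10.07 Ω
Step 3 — Bridge requires nodal analysis (the Z5 bridge couples midpoints C and D, so the two paths cannot be reduced to a simple series/parallel combination). Setting node B to ground and injecting 1 A at node A, the 3-node admittance system at A, C, D solves to V_A = Z_AB = 27.57 - j7.891 Ω = 28.68∠-16.0° Ω.
Step 4 — Source phasor: V = 120∠-30.0° V = 103.9 - j60 V.
Step 5 — Current: I = V / Z = 4.059 - j1.014 A = 4.184∠-14.0° A.
Step 6 — Complex power: S = V·I* = 482.7 - j138.2 VA.
Step 7 — Real power: P = Re(S) = 482.7 W.
Step 8 — Reactive power: Q = Im(S) = -138.2 VAR.
Step 9 — Apparent power: |S| = 502.1 VA.
Step 10 — Power factor: PF = P/|S| = 0.9614 (leading).

(a) P = 482.7 W  (b) Q = -138.2 VAR  (c) S = 502.1 VA  (d) PF = 0.9614 (leading)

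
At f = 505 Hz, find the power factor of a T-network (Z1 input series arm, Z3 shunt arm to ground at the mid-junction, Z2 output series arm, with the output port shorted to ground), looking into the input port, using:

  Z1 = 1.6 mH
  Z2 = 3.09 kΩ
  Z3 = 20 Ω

Step 1 — Angular frequency: ω = 2π·f = 2π·505 = 3173 rad/s.
Step 2 — Component impedances:
  Z1: Z = jωL = j·3173·0.0016 = 0 + j5.077 Ω
  Z2: Z = R = 3090 Ω
  Z3: Z = R = 20 Ω
Step 3 — With the output port shorted to ground, the output series arm Z2 runs from the junction to ground; the shunt arm Z3 also runs from the junction to ground. They appear in parallel: Z3 || Z2 = 19.87 Ω.
Step 4 — Series with input arm Z1: Z_in = Z1 + (Z3 || Z2) = 19.87 + j5.077 Ω = 20.51∠14.3° Ω.
Step 5 — Power factor: PF = cos(φ) = Re(Z)/|Z| = 19.8714/20.5097 = 0.9689.
Step 6 — Type: Im(Z) = 5.077 ⇒ lagging (phase φ = 14.3°).

PF = 0.9689 (lagging, φ = 14.3°)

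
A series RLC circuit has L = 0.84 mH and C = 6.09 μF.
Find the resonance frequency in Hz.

Step 1 — Resonance condition Im(Z)=0 gives ω₀ = 1/√(LC).
Step 2 — ω₀ = 1/√(0.00084·6.09e-06) = 1.398e+04 rad/s.
Step 3 — f₀ = ω₀/(2π) = 2225 Hz.

f₀ = 2225 Hz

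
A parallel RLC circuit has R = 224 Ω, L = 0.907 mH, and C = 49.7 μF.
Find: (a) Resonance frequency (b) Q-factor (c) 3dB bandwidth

Step 1 — Resonance: ω₀ = 1/√(LC) = 1/√(0.000907·4.97e-05) = 4710 rad/s.
Step 2 — f₀ = ω₀/(2π) = 749.6 Hz.
Step 3 — Parallel Q: Q = R/(ω₀L) = 224/(4710·0.000907) = 52.44.
Step 4 — Bandwidth: Δω = ω₀/Q = 89.82 rad/s; BW = Δω/(2π) = 14.3 Hz.

(a) f₀ = 749.6 Hz  (b) Q = 52.44  (c) BW = 14.3 Hz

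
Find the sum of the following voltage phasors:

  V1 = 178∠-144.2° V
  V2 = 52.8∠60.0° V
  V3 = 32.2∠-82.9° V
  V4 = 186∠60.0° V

Step 1 — Convert each phasor to rectangular form:
  V1 = 178·(cos(-144.2°) + j·sin(-144.2°)) = -144.4 - j104.1 V
  V2 = 52.8·(cos(60.0°) + j·sin(60.0°)) = 26.4 + j45.73 V
  V3 = 32.2·(cos(-82.9°) + j·sin(-82.9°)) = 3.98 - j31.95 V
  V4 = 186·(cos(60.0°) + j·sin(60.0°)) = 93 + j161.1 V
Step 2 — Sum components: V_total = -20.99 + j70.73 V.
Step 3 — Convert to polar: |V_total| = 73.78 V, ∠V_total = 106.5°.

V_total = 73.78∠106.5° V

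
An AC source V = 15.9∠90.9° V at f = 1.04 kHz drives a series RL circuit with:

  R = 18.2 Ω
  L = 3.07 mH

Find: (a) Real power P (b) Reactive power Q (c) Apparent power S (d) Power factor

Step 1 — Angular frequency: ω = 2π·f = 2π·1040 = 6535 rad/s.
Step 2 — Component impedances:
  R: Z = R = 18.2 Ω
  L: Z = jωL = j·6535·0.00307 = 0 + j20.06 Ω
Step 3 — Series combination: Z_total = R + L = 18.2 + j20.06 Ω = 27.09∠47.8° Ω.
Step 4 — Source phasor: V = 15.9∠90.9° V = -0.2497 + j15.9 V.
Step 5 — Current: I = V / Z = 0.4285 + j0.4012 A = 0.587∠43.1° A.
Step 6 — Complex power: S = V·I* = 6.271 + j6.913 VA.
Step 7 — Real power: P = Re(S) = 6.271 W.
Step 8 — Reactive power: Q = Im(S) = 6.913 VAR.
Step 9 — Apparent power: |S| = 9.333 VA.
Step 10 — Power factor: PF = P/|S| = 0.6719 (lagging).

(a) P = 6.271 W  (b) Q = 6.913 VAR  (c) S = 9.333 VA  (d) PF = 0.6719 (lagging)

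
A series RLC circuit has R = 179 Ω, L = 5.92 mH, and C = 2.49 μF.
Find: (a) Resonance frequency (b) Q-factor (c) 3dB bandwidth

Step 1 — Resonance: ω₀ = 1/√(LC) = 1/√(0.00592·2.49e-06) = 8236 rad/s.
Step 2 — f₀ = ω₀/(2π) = 1311 Hz.
Step 3 — Series Q: Q = ω₀L/R = 8236·0.00592/179 = 0.2724.
Step 4 — Bandwidth: Δω = ω₀/Q = 3.024e+04 rad/s; BW = Δω/(2π) = 4812 Hz.

(a) f₀ = 1311 Hz  (b) Q = 0.2724  (c) BW = 4812 Hz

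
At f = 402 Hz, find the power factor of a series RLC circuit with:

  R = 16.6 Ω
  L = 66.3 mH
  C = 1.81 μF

Step 1 — Angular frequency: ω = 2π·f = 2π·402 = 2526 rad/s.
Step 2 — Component impedances:
  R: Z = R = 16.6 Ω
  L: Z = jωL = j·2526·0.0663 = 0 + j167.5 Ω
  C: Z = 1/(jωC) = -j/(ω·C) = 0 - j218.7 Ω
Step 3 — Series combination: Z_total = R + L + C = 16.6 - j51.27 Ω = 53.89∠-72.1° Ω.
Step 4 — Power factor: PF = cos(φ) = Re(Z)/|Z| = 16.6/53.89 = 0.308.
Step 5 — Type: Im(Z) = -51.27 ⇒ leading (phase φ = -72.1°).

PF = 0.308 (leading, φ = -72.1°)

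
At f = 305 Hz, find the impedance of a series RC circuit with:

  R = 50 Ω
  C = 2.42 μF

Step 1 — Angular frequency: ω = 2π·f = 2π·305 = 1916 rad/s.
Step 2 — Component impedances:
  R: Z = R = 50 Ω
  C: Z = 1/(jωC) = -j/(ω·C) = 0 - j215.6 Ω
Step 3 — Series combination: Z_total = R + C = 50 - j215.6 Ω = 221.3∠-76.9° Ω.

Z = 50 - j215.6 Ω = 221.3∠-76.9° Ω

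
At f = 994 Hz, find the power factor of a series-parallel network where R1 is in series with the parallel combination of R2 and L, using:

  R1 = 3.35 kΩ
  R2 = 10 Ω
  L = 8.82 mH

Step 1 — Angular frequency: ω = 2π·f = 2π·994 = 6245 rad/s.
Step 2 — Component impedances:
  R1: Z = R = 3350 Ω
  R2: Z = R = 10 Ω
  L: Z = jωL = j·6245·0.00882 = 0 + j55.09 Ω
Step 3 — Parallel branch: R2 || L = 1/(1/R2 + 1/L) = 9.681 + j1.757 Ω.
Step 4 — Series with R1: Z_total = R1 + (R2 || L) = 3360 + j1.757 Ω = 3360∠0.0° Ω.
Step 5 — Power factor: PF = cos(φ) = Re(Z)/|Z| = 3360/3360 = 1.
Step 6 — Type: Im(Z) = 1.757 ⇒ lagging (phase φ = 0.0°).

PF = 1 (lagging, φ = 0.0°)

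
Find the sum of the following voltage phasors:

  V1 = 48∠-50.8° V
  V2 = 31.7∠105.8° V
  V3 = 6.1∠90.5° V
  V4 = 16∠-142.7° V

Step 1 — Convert each phasor to rectangular form:
  V1 = 48·(cos(-50.8°) + j·sin(-50.8°)) = 30.34 - j37.2 V
  V2 = 31.7·(cos(105.8°) + j·sin(105.8°)) = -8.631 + j30.5 V
  V3 = 6.1·(cos(90.5°) + j·sin(90.5°)) = -0.05323 + j6.1 V
  V4 = 16·(cos(-142.7°) + j·sin(-142.7°)) = -12.73 - j9.696 V
Step 2 — Sum components: V_total = 8.925 - j10.29 V.
Step 3 — Convert to polar: |V_total| = 13.62 V, ∠V_total = -49.1°.

V_total = 13.62∠-49.1° V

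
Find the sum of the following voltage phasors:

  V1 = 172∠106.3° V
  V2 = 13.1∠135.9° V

Step 1 — Convert each phasor to rectangular form:
  V1 = 172·(cos(106.3°) + j·sin(106.3°)) = -48.27 + j165.1 V
  V2 = 13.1·(cos(135.9°) + j·sin(135.9°)) = -9.407 + j9.116 V
Step 2 — Sum components: V_total = -57.68 + j174.2 V.
Step 3 — Convert to polar: |V_total| = 183.5 V, ∠V_total = 108.3°.

V_total = 183.5∠108.3° V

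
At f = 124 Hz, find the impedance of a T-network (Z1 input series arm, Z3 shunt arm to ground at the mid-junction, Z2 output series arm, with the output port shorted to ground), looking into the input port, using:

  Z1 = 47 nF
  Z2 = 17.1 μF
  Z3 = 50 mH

Step 1 — Angular frequency: ω = 2π·f = 2π·124 = 779.1 rad/s.
Step 2 — Component impedances:
  Z1: Z = 1/(jωC) = -j/(ω·C) = 0 - j2.731e+04 Ω
  Z2: Z = 1/(jωC) = -j/(ω·C) = 0 - j75.06 Ω
  Z3: Z = jωL = j·779.1·0.05 = 0 + j38.96 Ω
Step 3 — With the output port shorted to ground, the output series arm Z2 runs from the junction to ground; the shunt arm Z3 also runs from the junction to ground. They appear in parallel: Z3 || Z2 = 0 + j80.99 Ω.
Step 4 — Series with input arm Z1: Z_in = Z1 + (Z3 || Z2) = 0 - j2.723e+04 Ω = 2.723e+04∠-90.0° Ω.

Z = 0 - j2.723e+04 Ω = 2.723e+04∠-90.0° Ω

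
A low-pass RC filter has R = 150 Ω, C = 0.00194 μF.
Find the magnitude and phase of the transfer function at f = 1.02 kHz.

Step 1 — Angular frequency: ω = 2π·1020 = 6409 rad/s.
Step 2 — Transfer function: H(jω) = 1/(1 + jωRC).
Step 3 — Denominator: 1 + jωRC = 1 + j·6409·150·1.94e-09 = 1 + j0.001865.
Step 4 — H = 1 - j0.001865.
Step 5 — Magnitude: |H| = 1 (-0.0 dB); phase: φ = -0.1°.

|H| = 1 (-0.0 dB), φ = -0.1°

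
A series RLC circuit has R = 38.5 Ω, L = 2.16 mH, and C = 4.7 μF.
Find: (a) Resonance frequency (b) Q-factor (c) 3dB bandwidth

Step 1 — Resonance condition Im(Z)=0 gives ω₀ = 1/√(LC).
Step 2 — ω₀ = 1/√(0.00216·4.7e-06) = 9925 rad/s.
Step 3 — f₀ = ω₀/(2π) = 1580 Hz.
Step 4 — Series Q: Q = ω₀L/R = 9925·0.00216/38.5 = 0.5568.
Step 5 — 3dB bandwidth: Δω = ω₀/Q = 1.782e+04 rad/s; BW = Δω/(2π) = 2837 Hz.

(a) f₀ = 1580 Hz  (b) Q = 0.5568  (c) BW = 2837 Hz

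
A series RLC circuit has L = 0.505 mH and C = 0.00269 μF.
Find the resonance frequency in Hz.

Step 1 — Resonance condition Im(Z)=0 gives ω₀ = 1/√(LC).
Step 2 — ω₀ = 1/√(0.000505·2.69e-09) = 8.58e+05 rad/s.
Step 3 — f₀ = ω₀/(2π) = 1.366e+05 Hz.

f₀ = 1.366e+05 Hz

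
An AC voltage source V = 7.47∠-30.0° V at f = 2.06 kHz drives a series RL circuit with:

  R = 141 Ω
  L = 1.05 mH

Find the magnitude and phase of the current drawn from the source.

Step 1 — Angular frequency: ω = 2π·f = 2π·2060 = 1.294e+04 rad/s.
Step 2 — Component impedances:
  R: Z = R = 141 Ω
  L: Z = jωL = j·1.294e+04·0.00105 = 0 + j13.59 Ω
Step 3 — Series combination: Z_total = R + L = 141 + j13.59 Ω = 141.7∠5.5° Ω.
Step 4 — Source phasor: V = 7.47∠-30.0° V = 6.469 - j3.735 V.
Step 5 — Ohm's law: I = V / Z_total = (6.469 - j3.735) / (141 + j13.59) = 0.04293 - j0.03063 A.
Step 6 — Convert to polar: |I| = 0.05273 A, ∠I = -35.5°.

I = 0.05273∠-35.5° A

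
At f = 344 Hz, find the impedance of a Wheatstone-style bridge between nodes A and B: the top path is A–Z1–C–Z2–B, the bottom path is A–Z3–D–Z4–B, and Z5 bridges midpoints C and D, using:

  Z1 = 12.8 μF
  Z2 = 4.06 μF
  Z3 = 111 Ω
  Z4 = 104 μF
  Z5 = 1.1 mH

Step 1 — Angular frequency: ω = 2π·f = 2π·344 = 2161 rad/s.
Step 2 — Component impedances:
  Z1: Z = 1/(jωC) = -j/(ω·C) = 0 - j36.15 Ω
  Z2: Z = 1/(jωC) = -j/(ω·C) = 0 - j114 Ω
  Z3: Z = R = 111 Ω
  Z4: Z = 1/(jωC) = -j/(ω·C) = 0 - j4.449 Ω
  Z5: Z = jωL = j·2161·0.0011 = 0 + j2.378 Ω
Step 3 — Bridge requires nodal analysis (the Z5 bridge couples midpoints C and D, so the two paths cannot be reduced to a simple series/parallel combination). Setting node B to ground and injecting 1 A at node A, the 3-node admittance system at A, C, D solves to V_A = Z_AB = 9.428 - j35.32 Ω = 36.55∠-75.1° Ω.

Z = 9.428 - j35.32 Ω = 36.55∠-75.1° Ω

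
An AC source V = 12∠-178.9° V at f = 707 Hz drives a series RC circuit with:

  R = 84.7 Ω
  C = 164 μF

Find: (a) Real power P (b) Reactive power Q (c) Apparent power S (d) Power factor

Step 1 — Angular frequency: ω = 2π·f = 2π·707 = 4442 rad/s.
Step 2 — Component impedances:
  R: Z = R = 84.7 Ω
  C: Z = 1/(jωC) = -j/(ω·C) = 0 - j1.373 Ω
Step 3 — Series combination: Z_total = R + C = 84.7 - j1.373 Ω = 84.71∠-0.9° Ω.
Step 4 — Source phasor: V = 12∠-178.9° V = -12 - j0.2304 V.
Step 5 — Current: I = V / Z = -0.1416 - j0.005014 A = 0.1417∠-178.0° A.
Step 6 — Complex power: S = V·I* = 1.7 - j0.02754 VA.
Step 7 — Real power: P = Re(S) = 1.7 W.
Step 8 — Reactive power: Q = Im(S) = -0.02754 VAR.
Step 9 — Apparent power: |S| = 1.7 VA.
Step 10 — Power factor: PF = P/|S| = 0.9999 (leading).

(a) P = 1.7 W  (b) Q = -0.02754 VAR  (c) S = 1.7 VA  (d) PF = 0.9999 (leading)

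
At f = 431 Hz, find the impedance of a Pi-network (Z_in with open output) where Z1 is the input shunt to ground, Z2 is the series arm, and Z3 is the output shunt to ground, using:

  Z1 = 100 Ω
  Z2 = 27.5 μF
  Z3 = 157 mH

Step 1 — Angular frequency: ω = 2π·f = 2π·431 = 2708 rad/s.
Step 2 — Component impedances:
  Z1: Z = R = 100 Ω
  Z2: Z = 1/(jωC) = -j/(ω·C) = 0 - j13.43 Ω
  Z3: Z = jωL = j·2708·0.157 = 0 + j425.2 Ω
Step 3 — With open output, the series arm Z2 and the output shunt Z3 appear in series to ground: Z2 + Z3 = 0 + j411.7 Ω.
Step 4 — Parallel with input shunt Z1: Z_in = Z1 || (Z2 + Z3) = 94.43 + j22.93 Ω = 97.17∠13.7° Ω.

Z = 94.43 + j22.93 Ω = 97.17∠13.7° Ω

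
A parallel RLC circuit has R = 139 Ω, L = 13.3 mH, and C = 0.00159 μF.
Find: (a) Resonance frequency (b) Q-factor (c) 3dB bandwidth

Step 1 — Resonance: ω₀ = 1/√(LC) = 1/√(0.0133·1.59e-09) = 2.175e+05 rad/s.
Step 2 — f₀ = ω₀/(2π) = 3.461e+04 Hz.
Step 3 — Parallel Q: Q = R/(ω₀L) = 139/(2.175e+05·0.0133) = 0.04806.
Step 4 — Bandwidth: Δω = ω₀/Q = 4.525e+06 rad/s; BW = Δω/(2π) = 7.201e+05 Hz.

(a) f₀ = 3.461e+04 Hz  (b) Q = 0.04806  (c) BW = 7.201e+05 Hz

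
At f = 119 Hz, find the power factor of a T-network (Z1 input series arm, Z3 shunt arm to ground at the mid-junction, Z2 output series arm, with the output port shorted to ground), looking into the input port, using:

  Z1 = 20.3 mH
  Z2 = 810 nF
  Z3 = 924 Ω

Step 1 — Angular frequency: ω = 2π·f = 2π·119 = 747.7 rad/s.
Step 2 — Component impedances:
  Z1: Z = jωL = j·747.7·0.0203 = 0 + j15.18 Ω
  Z2: Z = 1/(jωC) = -j/(ω·C) = 0 - j1651 Ω
  Z3: Z = R = 924 Ω
Step 3 — With the output port shorted to ground, the output series arm Z2 runs from the junction to ground; the shunt arm Z3 also runs from the junction to ground. They appear in parallel: Z3 || Z2 = 703.6 - j393.8 Ω.
Step 4 — Series with input arm Z1: Z_in = Z1 + (Z3 || Z2) = 703.6 - j378.6 Ω = 799∠-28.3° Ω.
Step 5 — Power factor: PF = cos(φ) = Re(Z)/|Z| = 703.6/799 = 0.8806.
Step 6 — Type: Im(Z) = -378.6 ⇒ leading (phase φ = -28.3°).

PF = 0.8806 (leading, φ = -28.3°)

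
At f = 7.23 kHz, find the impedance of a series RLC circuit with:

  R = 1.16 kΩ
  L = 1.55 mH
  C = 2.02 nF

Step 1 — Angular frequency: ω = 2π·f = 2π·7230 = 4.543e+04 rad/s.
Step 2 — Component impedances:
  R: Z = R = 1160 Ω
  L: Z = jωL = j·4.543e+04·0.00155 = 0 + j70.41 Ω
  C: Z = 1/(jωC) = -j/(ω·C) = 0 - j1.09e+04 Ω
Step 3 — Series combination: Z_total = R + L + C = 1160 - j1.083e+04 Ω = 1.089e+04∠-83.9° Ω.

Z = 1160 - j1.083e+04 Ω = 1.089e+04∠-83.9° Ω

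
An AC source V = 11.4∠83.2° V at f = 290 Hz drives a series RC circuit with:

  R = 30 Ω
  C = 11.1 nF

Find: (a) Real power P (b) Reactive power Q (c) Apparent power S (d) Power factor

Step 1 — Angular frequency: ω = 2π·f = 2π·290 = 1822 rad/s.
Step 2 — Component impedances:
  R: Z = R = 30 Ω
  C: Z = 1/(jωC) = -j/(ω·C) = 0 - j4.944e+04 Ω
Step 3 — Series combination: Z_total = R + C = 30 - j4.944e+04 Ω = 4.944e+04∠-90.0° Ω.
Step 4 — Source phasor: V = 11.4∠83.2° V = 1.35 + j11.32 V.
Step 5 — Current: I = V / Z = -0.0002289 + j2.744e-05 A = 0.0002306∠173.2° A.
Step 6 — Complex power: S = V·I* = 1.595e-06 - j0.002629 VA.
Step 7 — Real power: P = Re(S) = 1.595e-06 W.
Step 8 — Reactive power: Q = Im(S) = -0.002629 VAR.
Step 9 — Apparent power: |S| = 0.002629 VA.
Step 10 — Power factor: PF = P/|S| = 0.0006068 (leading).

(a) P = 1.595e-06 W  (b) Q = -0.002629 VAR  (c) S = 0.002629 VA  (d) PF = 0.0006068 (leading)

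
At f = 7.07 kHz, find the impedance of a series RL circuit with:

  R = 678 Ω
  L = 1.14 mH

Step 1 — Angular frequency: ω = 2π·f = 2π·7070 = 4.442e+04 rad/s.
Step 2 — Component impedances:
  R: Z = R = 678 Ω
  L: Z = jωL = j·4.442e+04·0.00114 = 0 + j50.64 Ω
Step 3 — Series combination: Z_total = R + L = 678 + j50.64 Ω = 679.9∠4.3° Ω.

Z = 678 + j50.64 Ω = 679.9∠4.3° Ω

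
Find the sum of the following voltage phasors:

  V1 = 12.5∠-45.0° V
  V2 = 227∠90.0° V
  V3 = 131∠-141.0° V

Step 1 — Convert each phasor to rectangular form:
  V1 = 12.5·(cos(-45.0°) + j·sin(-45.0°)) = 8.839 - j8.839 V
  V2 = 227·(cos(90.0°) + j·sin(90.0°)) = 0 + j227 V
  V3 = 131·(cos(-141.0°) + j·sin(-141.0°)) = -101.8 - j82.44 V
Step 2 — Sum components: V_total = -92.97 + j135.7 V.
Step 3 — Convert to polar: |V_total| = 164.5 V, ∠V_total = 124.4°.

V_total = 164.5∠124.4° V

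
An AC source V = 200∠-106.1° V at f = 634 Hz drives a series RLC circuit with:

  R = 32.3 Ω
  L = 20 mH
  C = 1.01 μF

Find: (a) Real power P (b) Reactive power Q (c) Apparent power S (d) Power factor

Step 1 — Angular frequency: ω = 2π·f = 2π·634 = 3984 rad/s.
Step 2 — Component impedances:
  R: Z = R = 32.3 Ω
  L: Z = jωL = j·3984·0.02 = 0 + j79.67 Ω
  C: Z = 1/(jωC) = -j/(ω·C) = 0 - j248.5 Ω
Step 3 — Series combination: Z_total = R + L + C = 32.3 - j168.9 Ω = 171.9∠-79.2° Ω.
Step 4 — Source phasor: V = 200∠-106.1° V = -55.46 - j192.2 V.
Step 5 — Current: I = V / Z = 1.037 - j0.5268 A = 1.163∠-26.9° A.
Step 6 — Complex power: S = V·I* = 43.7 - j228.5 VA.
Step 7 — Real power: P = Re(S) = 43.7 W.
Step 8 — Reactive power: Q = Im(S) = -228.5 VAR.
Step 9 — Apparent power: |S| = 232.6 VA.
Step 10 — Power factor: PF = P/|S| = 0.1879 (leading).

(a) P = 43.7 W  (b) Q = -228.5 VAR  (c) S = 232.6 VA  (d) PF = 0.1879 (leading)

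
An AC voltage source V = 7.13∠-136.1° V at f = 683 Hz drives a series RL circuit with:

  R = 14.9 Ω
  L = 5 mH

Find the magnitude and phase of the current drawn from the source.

Step 1 — Angular frequency: ω = 2π·f = 2π·683 = 4291 rad/s.
Step 2 — Component impedances:
  R: Z = R = 14.9 Ω
  L: Z = jωL = j·4291·0.005 = 0 + j21.46 Ω
Step 3 — Series combination: Z_total = R + L = 14.9 + j21.46 Ω = 26.12∠55.2° Ω.
Step 4 — Source phasor: V = 7.13∠-136.1° V = -5.138 - j4.944 V.
Step 5 — Ohm's law: I = V / Z_total = (-5.138 - j4.944) / (14.9 + j21.46) = -0.2676 + j0.05359 A.
Step 6 — Convert to polar: |I| = 0.2729 A, ∠I = 168.7°.

I = 0.2729∠168.7° A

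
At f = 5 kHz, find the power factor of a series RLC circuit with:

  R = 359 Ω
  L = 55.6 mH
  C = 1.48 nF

Step 1 — Angular frequency: ω = 2π·f = 2π·5000 = 3.142e+04 rad/s.
Step 2 — Component impedances:
  R: Z = R = 359 Ω
  L: Z = jωL = j·3.142e+04·0.0556 = 0 + j1747 Ω
  C: Z = 1/(jωC) = -j/(ω·C) = 0 - j2.151e+04 Ω
Step 3 — Series combination: Z_total = R + L + C = 359 - j1.976e+04 Ω = 1.976e+04∠-89.0° Ω.
Step 4 — Power factor: PF = cos(φ) = Re(Z)/|Z| = 359/19764 = 0.01816.
Step 5 — Type: Im(Z) = -1.976e+04 ⇒ leading (phase φ = -89.0°).

PF = 0.01816 (leading, φ = -89.0°)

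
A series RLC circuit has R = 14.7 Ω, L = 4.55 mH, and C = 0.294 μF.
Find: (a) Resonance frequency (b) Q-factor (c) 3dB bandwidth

Step 1 — Resonance: ω₀ = 1/√(LC) = 1/√(0.00455·2.94e-07) = 2.734e+04 rad/s.
Step 2 — f₀ = ω₀/(2π) = 4352 Hz.
Step 3 — Series Q: Q = ω₀L/R = 2.734e+04·0.00455/14.7 = 8.463.
Step 4 — Bandwidth: Δω = ω₀/Q = 3231 rad/s; BW = Δω/(2π) = 514.2 Hz.

(a) f₀ = 4352 Hz  (b) Q = 8.463  (c) BW = 514.2 Hz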